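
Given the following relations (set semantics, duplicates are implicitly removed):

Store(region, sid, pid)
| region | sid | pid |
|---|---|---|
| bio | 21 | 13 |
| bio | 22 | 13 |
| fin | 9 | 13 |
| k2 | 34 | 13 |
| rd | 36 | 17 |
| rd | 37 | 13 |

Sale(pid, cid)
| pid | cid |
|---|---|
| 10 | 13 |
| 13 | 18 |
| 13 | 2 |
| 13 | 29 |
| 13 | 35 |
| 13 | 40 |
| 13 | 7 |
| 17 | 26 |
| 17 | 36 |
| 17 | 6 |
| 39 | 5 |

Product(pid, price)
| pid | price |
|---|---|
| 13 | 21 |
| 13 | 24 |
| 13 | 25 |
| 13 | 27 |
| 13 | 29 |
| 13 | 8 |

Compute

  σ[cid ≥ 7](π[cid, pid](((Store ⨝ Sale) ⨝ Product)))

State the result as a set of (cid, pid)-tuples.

{(18, 13), (29, 13), (35, 13), (40, 13), (7, 13)}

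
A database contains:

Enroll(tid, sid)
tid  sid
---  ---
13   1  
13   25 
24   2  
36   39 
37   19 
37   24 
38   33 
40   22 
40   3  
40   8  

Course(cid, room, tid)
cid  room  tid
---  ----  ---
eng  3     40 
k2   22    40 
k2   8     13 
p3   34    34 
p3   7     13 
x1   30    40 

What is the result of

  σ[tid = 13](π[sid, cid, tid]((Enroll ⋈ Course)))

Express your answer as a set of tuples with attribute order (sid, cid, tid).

{(1, k2, 13), (1, p3, 13), (25, k2, 13), (25, p3, 13)}

Natural join on tid: {(13, 1, k2, 8), (13, 1, p3, 7), (13, 25, k2, 8), (13, 25, p3, 7), (40, 22, eng, 3), (40, 22, k2, 22), (40, 22, x1, 30), (40, 3, eng, 3), (40, 3, k2, 22), (40, 3, x1, 30), (40, 8, eng, 3), (40, 8, k2, 22), (40, 8, x1, 30)}
Projecting to sid, cid, tid: {(1, k2, 13), (1, p3, 13), (22, eng, 40), (22, k2, 40), (22, x1, 40), (25, k2, 13), (25, p3, 13), (3, eng, 40), (3, k2, 40), (3, x1, 40), (8, eng, 40), (8, k2, 40), (8, x1, 40)}
Filtering on tid = 13 leaves {(1, k2, 13), (1, p3, 13), (25, k2, 13), (25, p3, 13)}.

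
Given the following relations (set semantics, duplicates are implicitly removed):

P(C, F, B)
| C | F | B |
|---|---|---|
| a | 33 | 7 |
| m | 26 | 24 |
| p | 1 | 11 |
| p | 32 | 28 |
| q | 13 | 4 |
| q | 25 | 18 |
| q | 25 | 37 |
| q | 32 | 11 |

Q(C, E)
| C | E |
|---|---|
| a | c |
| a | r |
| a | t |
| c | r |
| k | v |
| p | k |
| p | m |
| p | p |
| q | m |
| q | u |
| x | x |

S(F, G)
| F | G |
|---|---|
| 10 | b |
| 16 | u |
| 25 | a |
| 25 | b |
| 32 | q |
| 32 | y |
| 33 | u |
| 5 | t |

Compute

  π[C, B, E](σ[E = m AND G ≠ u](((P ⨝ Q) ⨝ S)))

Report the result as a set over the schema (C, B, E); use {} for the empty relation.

{(p, 28, m), (q, 11, m), (q, 18, m), (q, 37, m)}

Joining P and Q on C yields {(a, 33, 7, c), (a, 33, 7, r), (a, 33, 7, t), (p, 1, 11, k), (p, 1, 11, m), (p, 1, 11, p), (p, 32, 28, k), (p, 32, 28, m), (p, 32, 28, p), (q, 13, 4, m), (q, 13, 4, u), (q, 25, 18, m), (q, 25, 18, u), (q, 25, 37, m), (q, 25, 37, u), (q, 32, 11, m), (q, 32, 11, u)}.
Joining (P ⨝ Q) and S on F yields {(a, 33, 7, c, u), (a, 33, 7, r, u), (a, 33, 7, t, u), (p, 32, 28, k, q), (p, 32, 28, k, y), (p, 32, 28, m, q), (p, 32, 28, m, y), (p, 32, 28, p, q), (p, 32, 28, p, y), (q, 25, 18, m, a), (q, 25, 18, m, b), (q, 25, 18, u, a), (q, 25, 18, u, b), (q, 25, 37, m, a), (q, 25, 37, m, b), (q, 25, 37, u, a), (q, 25, 37, u, b), (q, 32, 11, m, q), (q, 32, 11, m, y), (q, 32, 11, u, q), (q, 32, 11, u, y)}.
Filtering on E = m AND G ≠ u leaves {(p, 32, 28, m, q), (p, 32, 28, m, y), (q, 25, 18, m, a), (q, 25, 18, m, b), (q, 25, 37, m, a), (q, 25, 37, m, b), (q, 32, 11, m, q), (q, 32, 11, m, y)}.
π_{C, B, E} gives {(p, 28, m), (q, 11, m), (q, 18, m), (q, 37, m)} (4 duplicate(s) eliminated).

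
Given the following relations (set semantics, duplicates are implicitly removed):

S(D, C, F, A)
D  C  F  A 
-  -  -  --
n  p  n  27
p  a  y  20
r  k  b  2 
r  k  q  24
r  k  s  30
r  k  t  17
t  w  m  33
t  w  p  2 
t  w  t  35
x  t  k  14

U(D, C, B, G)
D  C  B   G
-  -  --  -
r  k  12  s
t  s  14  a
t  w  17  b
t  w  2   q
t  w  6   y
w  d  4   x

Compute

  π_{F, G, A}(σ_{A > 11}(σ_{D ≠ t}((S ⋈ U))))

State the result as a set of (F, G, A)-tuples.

{(q, s, 24), (s, s, 30), (t, s, 17)}

Natural join on D, C: {(r, k, b, 2, 12, s), (r, k, q, 24, 12, s), (r, k, s, 30, 12, s), (r, k, t, 17, 12, s), (t, w, m, 33, 17, b), (t, w, m, 33, 2, q), (t, w, m, 33, 6, y), (t, w, p, 2, 17, b), (t, w, p, 2, 2, q), (t, w, p, 2, 6, y), (t, w, t, 35, 17, b), (t, w, t, 35, 2, q), (t, w, t, 35, 6, y)}
Selection D ≠ t: {(r, k, b, 2, 12, s), (r, k, q, 24, 12, s), (r, k, s, 30, 12, s), (r, k, t, 17, 12, s)}
Selection A > 11: {(r, k, q, 24, 12, s), (r, k, s, 30, 12, s), (r, k, t, 17, 12, s)}
π_{F, G, A} gives {(q, s, 24), (s, s, 30), (t, s, 17)}.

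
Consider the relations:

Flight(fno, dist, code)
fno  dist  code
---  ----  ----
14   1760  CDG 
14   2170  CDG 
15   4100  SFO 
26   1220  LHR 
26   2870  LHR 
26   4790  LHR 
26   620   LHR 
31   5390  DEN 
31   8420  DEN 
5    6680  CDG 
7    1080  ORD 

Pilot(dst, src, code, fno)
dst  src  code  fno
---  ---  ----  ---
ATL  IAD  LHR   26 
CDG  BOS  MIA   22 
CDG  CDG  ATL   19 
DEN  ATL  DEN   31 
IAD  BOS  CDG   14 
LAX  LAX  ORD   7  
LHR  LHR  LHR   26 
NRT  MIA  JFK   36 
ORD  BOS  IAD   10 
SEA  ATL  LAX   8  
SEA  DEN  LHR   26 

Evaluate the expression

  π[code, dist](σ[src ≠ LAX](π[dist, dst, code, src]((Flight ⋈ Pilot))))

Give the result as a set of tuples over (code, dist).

{(CDG, 1760), (CDG, 2170), (DEN, 5390), (DEN, 8420), (LHR, 1220), (LHR, 2870), (LHR, 4790), (LHR, 620)}

Joining Flight and Pilot on fno, code yields {(14, 1760, CDG, IAD, BOS), (14, 2170, CDG, IAD, BOS), (26, 1220, LHR, ATL, IAD), (26, 1220, LHR, LHR, LHR), (26, 1220, LHR, SEA, DEN), (26, 2870, LHR, ATL, IAD), (26, 2870, LHR, LHR, LHR), (26, 2870, LHR, SEA, DEN), (26, 4790, LHR, ATL, IAD), (26, 4790, LHR, LHR, LHR), (26, 4790, LHR, SEA, DEN), (26, 620, LHR, ATL, IAD), (26, 620, LHR, LHR, LHR), (26, 620, LHR, SEA, DEN), (31, 5390, DEN, DEN, ATL), (31, 8420, DEN, DEN, ATL), (7, 1080, ORD, LAX, LAX)}.
π_{dist, dst, code, src} gives {(1080, LAX, ORD, LAX), (1220, ATL, LHR, IAD), (1220, LHR, LHR, LHR), (1220, SEA, LHR, DEN), (1760, IAD, CDG, BOS), (2170, IAD, CDG, BOS), (2870, ATL, LHR, IAD), (2870, LHR, LHR, LHR), (2870, SEA, LHR, DEN), (4790, ATL, LHR, IAD), (4790, LHR, LHR, LHR), (4790, SEA, LHR, DEN), (5390, DEN, DEN, ATL), (620, ATL, LHR, IAD), (620, LHR, LHR, LHR), (620, SEA, LHR, DEN), (8420, DEN, DEN, ATL)}.
Apply σ_{src ≠ LAX}; surviving tuples: {(1220, ATL, LHR, IAD), (1220, LHR, LHR, LHR), (1220, SEA, LHR, DEN), (1760, IAD, CDG, BOS), (2170, IAD, CDG, BOS), (2870, ATL, LHR, IAD), (2870, LHR, LHR, LHR), (2870, SEA, LHR, DEN), (4790, ATL, LHR, IAD), (4790, LHR, LHR, LHR), (4790, SEA, LHR, DEN), (5390, DEN, DEN, ATL), (620, ATL, LHR, IAD), (620, LHR, LHR, LHR), (620, SEA, LHR, DEN), (8420, DEN, DEN, ATL)}
π_{code, dist} gives {(CDG, 1760), (CDG, 2170), (DEN, 5390), (DEN, 8420), (LHR, 1220), (LHR, 2870), (LHR, 4790), (LHR, 620)} (8 duplicate(s) eliminated).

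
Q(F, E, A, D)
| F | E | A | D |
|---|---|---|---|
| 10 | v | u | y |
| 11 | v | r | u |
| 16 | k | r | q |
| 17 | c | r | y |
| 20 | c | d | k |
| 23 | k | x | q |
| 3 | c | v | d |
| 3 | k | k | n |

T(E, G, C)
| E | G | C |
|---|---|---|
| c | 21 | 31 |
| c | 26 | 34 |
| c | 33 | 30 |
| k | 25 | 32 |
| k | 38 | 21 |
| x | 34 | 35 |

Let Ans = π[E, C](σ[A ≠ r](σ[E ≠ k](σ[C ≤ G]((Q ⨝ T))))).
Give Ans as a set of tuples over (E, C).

Joining Q and T on E yields {(16, k, r, q, 25, 32), (16, k, r, q, 38, 21), (17, c, r, y, 21, 31), (17, c, r, y, 26, 34), (17, c, r, y, 33, 30), (20, c, d, k, 21, 31), (20, c, d, k, 26, 34), (20, c, d, k, 33, 30), (23, k, x, q, 25, 32), (23, k, x, q, 38, 21), (3, c, v, d, 21, 31), (3, c, v, d, 26, 34), (3, c, v, d, 33, 30), (3, k, k, n, 25, 32), (3, k, k, n, 38, 21)}.
σ[C ≤ G]: keep tuples satisfying C ≤ G → {(16, k, r, q, 38, 21), (17, c, r, y, 33, 30), (20, c, d, k, 33, 30), (23, k, x, q, 38, 21), (3, c, v, d, 33, 30), (3, k, k, n, 38, 21)}
σ[E ≠ k]: keep tuples satisfying E ≠ k → {(17, c, r, y, 33, 30), (20, c, d, k, 33, 30), (3, c, v, d, 33, 30)}
σ[A ≠ r]: keep tuples satisfying A ≠ r → {(20, c, d, k, 33, 30), (3, c, v, d, 33, 30)}
Keep only column(s) E, C (1 duplicate(s) eliminated): {(c, 30)}

{(c, 30)}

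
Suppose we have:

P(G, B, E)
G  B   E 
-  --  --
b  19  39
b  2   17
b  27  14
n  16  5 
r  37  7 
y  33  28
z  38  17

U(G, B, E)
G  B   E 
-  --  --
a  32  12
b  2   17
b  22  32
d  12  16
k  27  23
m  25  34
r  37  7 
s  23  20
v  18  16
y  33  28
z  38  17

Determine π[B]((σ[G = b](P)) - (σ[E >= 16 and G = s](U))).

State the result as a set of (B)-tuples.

Selection G = b: {(b, 19, 39), (b, 2, 17), (b, 27, 14)}
Selection E >= 16 and G = s: {(s, 23, 20)}
Set difference of the two operands is {(b, 19, 39), (b, 2, 17), (b, 27, 14)}.
Projecting to B: {19, 2, 27}

{19, 2, 27}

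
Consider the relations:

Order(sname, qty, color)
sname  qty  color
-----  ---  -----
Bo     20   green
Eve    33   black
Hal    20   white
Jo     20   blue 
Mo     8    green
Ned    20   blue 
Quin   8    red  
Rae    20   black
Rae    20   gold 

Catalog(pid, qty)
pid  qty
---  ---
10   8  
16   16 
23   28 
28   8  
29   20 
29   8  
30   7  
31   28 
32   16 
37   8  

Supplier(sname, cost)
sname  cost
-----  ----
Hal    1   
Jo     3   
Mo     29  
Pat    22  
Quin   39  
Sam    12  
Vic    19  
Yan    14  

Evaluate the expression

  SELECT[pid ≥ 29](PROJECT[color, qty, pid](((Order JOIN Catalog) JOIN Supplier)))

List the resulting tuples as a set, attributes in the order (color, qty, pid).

Natural join on qty: {(Bo, 20, green, 29), (Hal, 20, white, 29), (Jo, 20, blue, 29), (Mo, 8, green, 10), (Mo, 8, green, 28), (Mo, 8, green, 29), (Mo, 8, green, 37), (Ned, 20, blue, 29), (Quin, 8, red, 10), (Quin, 8, red, 28), (Quin, 8, red, 29), (Quin, 8, red, 37), (Rae, 20, black, 29), (Rae, 20, gold, 29)}
Natural join on sname: {(Hal, 20, white, 29, 1), (Jo, 20, blue, 29, 3), (Mo, 8, green, 10, 29), (Mo, 8, green, 28, 29), (Mo, 8, green, 29, 29), (Mo, 8, green, 37, 29), (Quin, 8, red, 10, 39), (Quin, 8, red, 28, 39), (Quin, 8, red, 29, 39), (Quin, 8, red, 37, 39)}
π[color, qty, pid]: project onto (color, qty, pid) → {(blue, 20, 29), (green, 8, 10), (green, 8, 28), (green, 8, 29), (green, 8, 37), (red, 8, 10), (red, 8, 28), (red, 8, 29), (red, 8, 37), (white, 20, 29)}
σ[pid ≥ 29]: keep tuples satisfying pid ≥ 29 → {(blue, 20, 29), (green, 8, 29), (green, 8, 37), (red, 8, 29), (red, 8, 37), (white, 20, 29)}

{(blue, 20, 29), (green, 8, 29), (green, 8, 37), (red, 8, 29), (red, 8, 37), (white, 20, 29)}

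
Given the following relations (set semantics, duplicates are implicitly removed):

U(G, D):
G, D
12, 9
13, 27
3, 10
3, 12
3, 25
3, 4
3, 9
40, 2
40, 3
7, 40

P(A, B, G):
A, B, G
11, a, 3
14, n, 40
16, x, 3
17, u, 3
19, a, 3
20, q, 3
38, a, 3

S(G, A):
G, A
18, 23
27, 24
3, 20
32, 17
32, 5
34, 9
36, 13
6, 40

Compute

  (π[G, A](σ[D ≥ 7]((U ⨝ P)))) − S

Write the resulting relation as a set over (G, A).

{(3, 11), (3, 16), (3, 17), (3, 19), (3, 38)}

Natural join on G: {(3, 10, 11, a), (3, 10, 16, x), (3, 10, 17, u), (3, 10, 19, a), (3, 10, 20, q), (3, 10, 38, a), (3, 12, 11, a), (3, 12, 16, x), (3, 12, 17, u), (3, 12, 19, a), (3, 12, 20, q), (3, 12, 38, a), (3, 25, 11, a), (3, 25, 16, x), (3, 25, 17, u), (3, 25, 19, a), (3, 25, 20, q), (3, 25, 38, a), (3, 4, 11, a), (3, 4, 16, x), (3, 4, 17, u), (3, 4, 19, a), (3, 4, 20, q), (3, 4, 38, a), (3, 9, 11, a), (3, 9, 16, x), (3, 9, 17, u), (3, 9, 19, a), (3, 9, 20, q), (3, 9, 38, a), (40, 2, 14, n), (40, 3, 14, n)}
Selection D ≥ 7: {(3, 10, 11, a), (3, 10, 16, x), (3, 10, 17, u), (3, 10, 19, a), (3, 10, 20, q), (3, 10, 38, a), (3, 12, 11, a), (3, 12, 16, x), (3, 12, 17, u), (3, 12, 19, a), (3, 12, 20, q), (3, 12, 38, a), (3, 25, 11, a), (3, 25, 16, x), (3, 25, 17, u), (3, 25, 19, a), (3, 25, 20, q), (3, 25, 38, a), (3, 9, 11, a), (3, 9, 16, x), (3, 9, 17, u), (3, 9, 19, a), (3, 9, 20, q), (3, 9, 38, a)}
Projecting to G, A (18 duplicate(s) eliminated): {(3, 11), (3, 16), (3, 17), (3, 19), (3, 20), (3, 38)}
Difference: {(3, 11), (3, 16), (3, 17), (3, 19), (3, 20), (3, 38)} with {(18, 23), (27, 24), (3, 20), (32, 17), (32, 5), (34, 9), (36, 13), (6, 40)} → {(3, 11), (3, 16), (3, 17), (3, 19), (3, 38)}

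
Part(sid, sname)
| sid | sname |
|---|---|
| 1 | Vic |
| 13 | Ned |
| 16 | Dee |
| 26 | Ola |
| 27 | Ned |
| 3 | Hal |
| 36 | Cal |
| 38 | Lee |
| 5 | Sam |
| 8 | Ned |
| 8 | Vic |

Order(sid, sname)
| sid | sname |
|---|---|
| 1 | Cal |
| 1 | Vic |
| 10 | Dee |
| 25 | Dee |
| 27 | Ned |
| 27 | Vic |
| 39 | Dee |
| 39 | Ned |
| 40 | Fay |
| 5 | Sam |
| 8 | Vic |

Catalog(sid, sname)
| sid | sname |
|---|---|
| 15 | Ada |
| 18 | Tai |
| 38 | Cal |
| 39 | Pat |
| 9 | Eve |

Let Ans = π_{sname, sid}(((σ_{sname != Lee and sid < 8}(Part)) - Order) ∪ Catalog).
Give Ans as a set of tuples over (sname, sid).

{(Ada, 15), (Cal, 38), (Eve, 9), (Hal, 3), (Pat, 39), (Tai, 18)}

Filtering on sname != Lee and sid < 8 leaves {(1, Vic), (3, Hal), (5, Sam)}.
Taking the difference: {(3, Hal)}
Taking the union: {(15, Ada), (18, Tai), (3, Hal), (38, Cal), (39, Pat), (9, Eve)}
π[sname, sid]: project onto (sname, sid) → {(Ada, 15), (Cal, 38), (Eve, 9), (Hal, 3), (Pat, 39), (Tai, 18)}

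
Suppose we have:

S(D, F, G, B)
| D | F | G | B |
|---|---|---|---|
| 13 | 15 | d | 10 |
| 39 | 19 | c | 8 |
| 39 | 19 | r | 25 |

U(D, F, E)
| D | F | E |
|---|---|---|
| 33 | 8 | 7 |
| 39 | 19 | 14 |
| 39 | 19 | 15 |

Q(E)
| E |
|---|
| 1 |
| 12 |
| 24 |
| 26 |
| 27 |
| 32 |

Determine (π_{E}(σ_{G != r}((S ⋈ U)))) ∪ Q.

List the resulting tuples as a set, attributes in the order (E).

Natural join on D, F: {(39, 19, c, 8, 14), (39, 19, c, 8, 15), (39, 19, r, 25, 14), (39, 19, r, 25, 15)}
σ[G != r]: keep tuples satisfying G != r → {(39, 19, c, 8, 14), (39, 19, c, 8, 15)}
Projecting to E: {14, 15}
Taking the union: {1, 12, 14, 15, 24, 26, 27, 32}

{1, 12, 14, 15, 24, 26, 27, 32}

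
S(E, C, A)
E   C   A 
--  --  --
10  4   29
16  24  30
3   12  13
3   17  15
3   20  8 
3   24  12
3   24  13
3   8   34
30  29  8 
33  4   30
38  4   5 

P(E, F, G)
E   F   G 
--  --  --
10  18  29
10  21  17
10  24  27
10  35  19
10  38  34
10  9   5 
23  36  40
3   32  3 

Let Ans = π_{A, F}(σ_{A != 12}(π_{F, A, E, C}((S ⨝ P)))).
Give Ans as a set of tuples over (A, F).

S ⋈ P (natural join on E): {(10, 4, 29, 18, 29), (10, 4, 29, 21, 17), (10, 4, 29, 24, 27), (10, 4, 29, 35, 19), (10, 4, 29, 38, 34), (10, 4, 29, 9, 5), (3, 12, 13, 32, 3), (3, 17, 15, 32, 3), (3, 20, 8, 32, 3), (3, 24, 12, 32, 3), (3, 24, 13, 32, 3), (3, 8, 34, 32, 3)}
Projecting to F, A, E, C: {(18, 29, 10, 4), (21, 29, 10, 4), (24, 29, 10, 4), (32, 12, 3, 24), (32, 13, 3, 12), (32, 13, 3, 24), (32, 15, 3, 17), (32, 34, 3, 8), (32, 8, 3, 20), (35, 29, 10, 4), (38, 29, 10, 4), (9, 29, 10, 4)}
Filtering on A != 12 leaves {(18, 29, 10, 4), (21, 29, 10, 4), (24, 29, 10, 4), (32, 13, 3, 12), (32, 13, 3, 24), (32, 15, 3, 17), (32, 34, 3, 8), (32, 8, 3, 20), (35, 29, 10, 4), (38, 29, 10, 4), (9, 29, 10, 4)}.
Projecting to A, F (1 duplicate(s) eliminated): {(13, 32), (15, 32), (29, 18), (29, 21), (29, 24), (29, 35), (29, 38), (29, 9), (34, 32), (8, 32)}

{(13, 32), (15, 32), (29, 18), (29, 21), (29, 24), (29, 35), (29, 38), (29, 9), (34, 32), (8, 32)}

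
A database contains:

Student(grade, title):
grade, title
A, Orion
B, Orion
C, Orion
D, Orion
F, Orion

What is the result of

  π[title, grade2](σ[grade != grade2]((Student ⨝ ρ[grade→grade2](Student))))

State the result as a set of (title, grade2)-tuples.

{(Orion, A), (Orion, B), (Orion, C), (Orion, D), (Orion, F)}

ρ[grade→grade2]: schema becomes (grade2, title); tuples unchanged.
Joining Student and ρ[grade→grade2](Student) on title yields {(A, Orion, A), (A, Orion, B), (A, Orion, C), (A, Orion, D), (A, Orion, F), (B, Orion, A), (B, Orion, B), (B, Orion, C), (B, Orion, D), (B, Orion, F), (C, Orion, A), (C, Orion, B), (C, Orion, C), (C, Orion, D), (C, Orion, F), (D, Orion, A), (D, Orion, B), (D, Orion, C), (D, Orion, D), (D, Orion, F), (F, Orion, A), (F, Orion, B), (F, Orion, C), (F, Orion, D), (F, Orion, F)}.
σ[grade != grade2]: keep tuples satisfying grade != grade2 → {(A, Orion, B), (A, Orion, C), (A, Orion, D), (A, Orion, F), (B, Orion, A), (B, Orion, C), (B, Orion, D), (B, Orion, F), (C, Orion, A), (C, Orion, B), (C, Orion, D), (C, Orion, F), (D, Orion, A), (D, Orion, B), (D, Orion, C), (D, Orion, F), (F, Orion, A), (F, Orion, B), (F, Orion, C), (F, Orion, D)}
Projecting to title, grade2 (15 duplicate(s) eliminated): {(Orion, A), (Orion, B), (Orion, C), (Orion, D), (Orion, F)}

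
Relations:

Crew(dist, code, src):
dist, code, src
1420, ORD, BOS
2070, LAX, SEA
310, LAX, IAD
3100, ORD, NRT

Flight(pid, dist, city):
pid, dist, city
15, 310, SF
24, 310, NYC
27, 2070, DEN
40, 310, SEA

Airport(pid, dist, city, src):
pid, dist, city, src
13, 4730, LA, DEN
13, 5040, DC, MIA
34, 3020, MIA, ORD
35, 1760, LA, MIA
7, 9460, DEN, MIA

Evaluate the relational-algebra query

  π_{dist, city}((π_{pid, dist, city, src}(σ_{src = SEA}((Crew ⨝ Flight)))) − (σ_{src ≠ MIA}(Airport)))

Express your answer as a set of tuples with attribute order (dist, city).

{(2070, DEN)}

Crew ⋈ Flight (natural join on dist): {(2070, LAX, SEA, 27, DEN), (310, LAX, IAD, 15, SF), (310, LAX, IAD, 24, NYC), (310, LAX, IAD, 40, SEA)}
Selection src = SEA: {(2070, LAX, SEA, 27, DEN)}
π[pid, dist, city, src]: project onto (pid, dist, city, src) → {(27, 2070, DEN, SEA)}
Selection src ≠ MIA: {(13, 4730, LA, DEN), (34, 3020, MIA, ORD)}
Difference: {(27, 2070, DEN, SEA)} with {(13, 4730, LA, DEN), (34, 3020, MIA, ORD)} → {(27, 2070, DEN, SEA)}
π[dist, city]: project onto (dist, city) → {(2070, DEN)}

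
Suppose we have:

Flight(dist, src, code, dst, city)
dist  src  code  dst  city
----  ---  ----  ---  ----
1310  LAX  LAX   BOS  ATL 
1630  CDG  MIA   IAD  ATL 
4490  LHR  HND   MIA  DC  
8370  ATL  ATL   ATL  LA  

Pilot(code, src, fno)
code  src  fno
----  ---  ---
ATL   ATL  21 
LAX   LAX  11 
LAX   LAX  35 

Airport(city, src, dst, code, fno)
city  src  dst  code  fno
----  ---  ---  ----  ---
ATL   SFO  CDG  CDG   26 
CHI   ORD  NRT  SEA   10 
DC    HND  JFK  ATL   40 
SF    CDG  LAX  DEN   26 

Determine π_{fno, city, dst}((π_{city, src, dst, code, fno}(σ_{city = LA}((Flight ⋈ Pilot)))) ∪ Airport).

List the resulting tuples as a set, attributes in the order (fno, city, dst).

{(10, CHI, NRT), (21, LA, ATL), (26, ATL, CDG), (26, SF, LAX), (40, DC, JFK)}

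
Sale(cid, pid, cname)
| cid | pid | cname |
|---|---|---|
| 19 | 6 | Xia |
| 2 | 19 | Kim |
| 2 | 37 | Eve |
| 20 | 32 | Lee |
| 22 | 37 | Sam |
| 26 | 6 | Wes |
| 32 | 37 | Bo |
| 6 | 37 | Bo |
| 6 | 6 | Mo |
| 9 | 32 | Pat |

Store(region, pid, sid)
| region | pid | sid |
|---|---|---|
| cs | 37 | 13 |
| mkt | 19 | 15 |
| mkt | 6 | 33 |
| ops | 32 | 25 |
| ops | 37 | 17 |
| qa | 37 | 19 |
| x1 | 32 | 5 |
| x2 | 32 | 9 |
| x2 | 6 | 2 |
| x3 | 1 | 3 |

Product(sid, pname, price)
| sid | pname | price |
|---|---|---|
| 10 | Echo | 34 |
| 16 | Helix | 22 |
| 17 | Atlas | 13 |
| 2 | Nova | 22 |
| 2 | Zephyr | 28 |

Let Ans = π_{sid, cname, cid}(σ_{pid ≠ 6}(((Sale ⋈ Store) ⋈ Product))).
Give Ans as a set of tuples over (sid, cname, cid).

Sale ⋈ Store (natural join on pid): {(19, 6, Xia, mkt, 33), (19, 6, Xia, x2, 2), (2, 19, Kim, mkt, 15), (2, 37, Eve, cs, 13), (2, 37, Eve, ops, 17), (2, 37, Eve, qa, 19), (20, 32, Lee, ops, 25), (20, 32, Lee, x1, 5), (20, 32, Lee, x2, 9), (22, 37, Sam, cs, 13), (22, 37, Sam, ops, 17), (22, 37, Sam, qa, 19), (26, 6, Wes, mkt, 33), (26, 6, Wes, x2, 2), (32, 37, Bo, cs, 13), (32, 37, Bo, ops, 17), (32, 37, Bo, qa, 19), (6, 37, Bo, cs, 13), (6, 37, Bo, ops, 17), (6, 37, Bo, qa, 19), (6, 6, Mo, mkt, 33), (6, 6, Mo, x2, 2), (9, 32, Pat, ops, 25), (9, 32, Pat, x1, 5), (9, 32, Pat, x2, 9)}
(Sale ⋈ Store) ⋈ Product (natural join on sid): {(19, 6, Xia, x2, 2, Nova, 22), (19, 6, Xia, x2, 2, Zephyr, 28), (2, 37, Eve, ops, 17, Atlas, 13), (22, 37, Sam, ops, 17, Atlas, 13), (26, 6, Wes, x2, 2, Nova, 22), (26, 6, Wes, x2, 2, Zephyr, 28), (32, 37, Bo, ops, 17, Atlas, 13), (6, 37, Bo, ops, 17, Atlas, 13), (6, 6, Mo, x2, 2, Nova, 22), (6, 6, Mo, x2, 2, Zephyr, 28)}
Selection pid ≠ 6: {(2, 37, Eve, ops, 17, Atlas, 13), (22, 37, Sam, ops, 17, Atlas, 13), (32, 37, Bo, ops, 17, Atlas, 13), (6, 37, Bo, ops, 17, Atlas, 13)}
Projecting to sid, cname, cid: {(17, Bo, 32), (17, Bo, 6), (17, Eve, 2), (17, Sam, 22)}

{(17, Bo, 32), (17, Bo, 6), (17, Eve, 2), (17, Sam, 22)}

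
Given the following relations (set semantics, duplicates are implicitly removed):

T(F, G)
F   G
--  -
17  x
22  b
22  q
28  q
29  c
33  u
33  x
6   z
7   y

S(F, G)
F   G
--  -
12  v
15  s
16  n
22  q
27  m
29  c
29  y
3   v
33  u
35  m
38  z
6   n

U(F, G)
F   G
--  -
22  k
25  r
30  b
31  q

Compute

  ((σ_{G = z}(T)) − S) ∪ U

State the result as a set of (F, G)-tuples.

{(22, k), (25, r), (30, b), (31, q), (6, z)}

Apply σ_{G = z}; surviving tuples: {(6, z)}
Difference: {(6, z)} with {(12, v), (15, s), (16, n), (22, q), (27, m), (29, c), (29, y), (3, v), (33, u), (35, m), (38, z), (6, n)} → {(6, z)}
Union: {(6, z)} with {(22, k), (25, r), (30, b), (31, q)} → {(22, k), (25, r), (30, b), (31, q), (6, z)}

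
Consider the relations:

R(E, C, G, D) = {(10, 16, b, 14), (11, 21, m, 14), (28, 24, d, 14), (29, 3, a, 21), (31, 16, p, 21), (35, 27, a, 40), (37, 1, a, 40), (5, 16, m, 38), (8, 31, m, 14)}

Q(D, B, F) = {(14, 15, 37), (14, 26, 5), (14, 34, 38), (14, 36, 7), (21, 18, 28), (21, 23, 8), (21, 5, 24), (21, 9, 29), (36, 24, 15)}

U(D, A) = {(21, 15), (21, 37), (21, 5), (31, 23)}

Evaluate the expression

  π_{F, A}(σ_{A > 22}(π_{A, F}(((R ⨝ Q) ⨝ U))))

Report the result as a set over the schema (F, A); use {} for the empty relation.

R ⋈ Q (natural join on D): {(10, 16, b, 14, 15, 37), (10, 16, b, 14, 26, 5), (10, 16, b, 14, 34, 38), (10, 16, b, 14, 36, 7), (11, 21, m, 14, 15, 37), (11, 21, m, 14, 26, 5), (11, 21, m, 14, 34, 38), (11, 21, m, 14, 36, 7), (28, 24, d, 14, 15, 37), (28, 24, d, 14, 26, 5), (28, 24, d, 14, 34, 38), (28, 24, d, 14, 36, 7), (29, 3, a, 21, 18, 28), (29, 3, a, 21, 23, 8), (29, 3, a, 21, 5, 24), (29, 3, a, 21, 9, 29), (31, 16, p, 21, 18, 28), (31, 16, p, 21, 23, 8), (31, 16, p, 21, 5, 24), (31, 16, p, 21, 9, 29), (8, 31, m, 14, 15, 37), (8, 31, m, 14, 26, 5), (8, 31, m, 14, 34, 38), (8, 31, m, 14, 36, 7)}
(R ⨝ Q) ⋈ U (natural join on D): {(29, 3, a, 21, 18, 28, 15), (29, 3, a, 21, 18, 28, 37), (29, 3, a, 21, 18, 28, 5), (29, 3, a, 21, 23, 8, 15), (29, 3, a, 21, 23, 8, 37), (29, 3, a, 21, 23, 8, 5), (29, 3, a, 21, 5, 24, 15), (29, 3, a, 21, 5, 24, 37), (29, 3, a, 21, 5, 24, 5), (29, 3, a, 21, 9, 29, 15), (29, 3, a, 21, 9, 29, 37), (29, 3, a, 21, 9, 29, 5), (31, 16, p, 21, 18, 28, 15), (31, 16, p, 21, 18, 28, 37), (31, 16, p, 21, 18, 28, 5), (31, 16, p, 21, 23, 8, 15), (31, 16, p, 21, 23, 8, 37), (31, 16, p, 21, 23, 8, 5), (31, 16, p, 21, 5, 24, 15), (31, 16, p, 21, 5, 24, 37), (31, 16, p, 21, 5, 24, 5), (31, 16, p, 21, 9, 29, 15), (31, 16, p, 21, 9, 29, 37), (31, 16, p, 21, 9, 29, 5)}
π_{A, F} gives {(15, 24), (15, 28), (15, 29), (15, 8), (37, 24), (37, 28), (37, 29), (37, 8), (5, 24), (5, 28), (5, 29), (5, 8)} (12 duplicate(s) eliminated).
σ[A > 22]: keep tuples satisfying A > 22 → {(37, 24), (37, 28), (37, 29), (37, 8)}
π_{F, A} gives {(24, 37), (28, 37), (29, 37), (8, 37)}.

{(24, 37), (28, 37), (29, 37), (8, 37)}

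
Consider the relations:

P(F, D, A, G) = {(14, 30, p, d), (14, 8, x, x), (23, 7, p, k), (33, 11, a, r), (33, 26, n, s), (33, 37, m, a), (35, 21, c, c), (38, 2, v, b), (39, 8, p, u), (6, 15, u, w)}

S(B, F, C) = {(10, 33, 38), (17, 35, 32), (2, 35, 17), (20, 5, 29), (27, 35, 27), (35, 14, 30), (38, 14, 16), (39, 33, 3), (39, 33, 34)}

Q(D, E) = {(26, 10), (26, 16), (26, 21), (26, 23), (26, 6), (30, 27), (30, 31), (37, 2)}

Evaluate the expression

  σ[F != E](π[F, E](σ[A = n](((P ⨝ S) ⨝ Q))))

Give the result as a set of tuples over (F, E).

P ⋈ S (natural join on F): {(14, 30, p, d, 35, 30), (14, 30, p, d, 38, 16), (14, 8, x, x, 35, 30), (14, 8, x, x, 38, 16), (33, 11, a, r, 10, 38), (33, 11, a, r, 39, 3), (33, 11, a, r, 39, 34), (33, 26, n, s, 10, 38), (33, 26, n, s, 39, 3), (33, 26, n, s, 39, 34), (33, 37, m, a, 10, 38), (33, 37, m, a, 39, 3), (33, 37, m, a, 39, 34), (35, 21, c, c, 17, 32), (35, 21, c, c, 2, 17), (35, 21, c, c, 27, 27)}
(P ⨝ S) ⋈ Q (natural join on D): {(14, 30, p, d, 35, 30, 27), (14, 30, p, d, 35, 30, 31), (14, 30, p, d, 38, 16, 27), (14, 30, p, d, 38, 16, 31), (33, 26, n, s, 10, 38, 10), (33, 26, n, s, 10, 38, 16), (33, 26, n, s, 10, 38, 21), (33, 26, n, s, 10, 38, 23), (33, 26, n, s, 10, 38, 6), (33, 26, n, s, 39, 3, 10), (33, 26, n, s, 39, 3, 16), (33, 26, n, s, 39, 3, 21), (33, 26, n, s, 39, 3, 23), (33, 26, n, s, 39, 3, 6), (33, 26, n, s, 39, 34, 10), (33, 26, n, s, 39, 34, 16), (33, 26, n, s, 39, 34, 21), (33, 26, n, s, 39, 34, 23), (33, 26, n, s, 39, 34, 6), (33, 37, m, a, 10, 38, 2), (33, 37, m, a, 39, 3, 2), (33, 37, m, a, 39, 34, 2)}
σ[A = n]: keep tuples satisfying A = n → {(33, 26, n, s, 10, 38, 10), (33, 26, n, s, 10, 38, 16), (33, 26, n, s, 10, 38, 21), (33, 26, n, s, 10, 38, 23), (33, 26, n, s, 10, 38, 6), (33, 26, n, s, 39, 3, 10), (33, 26, n, s, 39, 3, 16), (33, 26, n, s, 39, 3, 21), (33, 26, n, s, 39, 3, 23), (33, 26, n, s, 39, 3, 6), (33, 26, n, s, 39, 34, 10), (33, 26, n, s, 39, 34, 16), (33, 26, n, s, 39, 34, 21), (33, 26, n, s, 39, 34, 23), (33, 26, n, s, 39, 34, 6)}
Projecting to F, E (10 duplicate(s) eliminated): {(33, 10), (33, 16), (33, 21), (33, 23), (33, 6)}
σ[F != E]: keep tuples satisfying F != E → {(33, 10), (33, 16), (33, 21), (33, 23), (33, 6)}

{(33, 10), (33, 16), (33, 21), (33, 23), (33, 6)}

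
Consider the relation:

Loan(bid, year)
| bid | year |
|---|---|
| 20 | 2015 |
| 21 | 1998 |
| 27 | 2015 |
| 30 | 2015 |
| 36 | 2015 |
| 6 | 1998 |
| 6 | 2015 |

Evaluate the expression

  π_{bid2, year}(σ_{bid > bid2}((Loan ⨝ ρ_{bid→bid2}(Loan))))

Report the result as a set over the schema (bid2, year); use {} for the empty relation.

{(20, 2015), (27, 2015), (30, 2015), (6, 1998), (6, 2015)}

ρ[bid→bid2]: schema becomes (bid2, year); tuples unchanged.
Joining Loan and ρ_{bid→bid2}(Loan) on year yields {(20, 2015, 20), (20, 2015, 27), (20, 2015, 30), (20, 2015, 36), (20, 2015, 6), (21, 1998, 21), (21, 1998, 6), (27, 2015, 20), (27, 2015, 27), (27, 2015, 30), (27, 2015, 36), (27, 2015, 6), (30, 2015, 20), (30, 2015, 27), (30, 2015, 30), (30, 2015, 36), (30, 2015, 6), (36, 2015, 20), (36, 2015, 27), (36, 2015, 30), (36, 2015, 36), (36, 2015, 6), (6, 1998, 21), (6, 1998, 6), (6, 2015, 20), (6, 2015, 27), (6, 2015, 30), (6, 2015, 36), (6, 2015, 6)}.
Selection bid > bid2: {(20, 2015, 6), (21, 1998, 6), (27, 2015, 20), (27, 2015, 6), (30, 2015, 20), (30, 2015, 27), (30, 2015, 6), (36, 2015, 20), (36, 2015, 27), (36, 2015, 30), (36, 2015, 6)}
π[bid2, year]: project onto (bid2, year) (6 duplicate(s) eliminated) → {(20, 2015), (27, 2015), (30, 2015), (6, 1998), (6, 2015)}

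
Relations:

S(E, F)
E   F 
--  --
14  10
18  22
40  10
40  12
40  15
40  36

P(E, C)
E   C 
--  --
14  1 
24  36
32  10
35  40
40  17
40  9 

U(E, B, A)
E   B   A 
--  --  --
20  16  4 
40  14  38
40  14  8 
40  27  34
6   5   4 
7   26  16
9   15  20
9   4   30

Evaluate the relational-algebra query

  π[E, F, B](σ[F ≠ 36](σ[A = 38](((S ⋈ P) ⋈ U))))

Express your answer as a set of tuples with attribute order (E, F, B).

{(40, 10, 14), (40, 12, 14), (40, 15, 14)}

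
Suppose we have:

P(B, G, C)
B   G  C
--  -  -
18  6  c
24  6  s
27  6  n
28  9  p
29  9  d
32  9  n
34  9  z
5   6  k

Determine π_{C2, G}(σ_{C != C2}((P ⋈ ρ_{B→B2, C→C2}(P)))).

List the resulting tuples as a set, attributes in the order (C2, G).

{(c, 6), (d, 9), (k, 6), (n, 6), (n, 9), (p, 9), (s, 6), (z, 9)}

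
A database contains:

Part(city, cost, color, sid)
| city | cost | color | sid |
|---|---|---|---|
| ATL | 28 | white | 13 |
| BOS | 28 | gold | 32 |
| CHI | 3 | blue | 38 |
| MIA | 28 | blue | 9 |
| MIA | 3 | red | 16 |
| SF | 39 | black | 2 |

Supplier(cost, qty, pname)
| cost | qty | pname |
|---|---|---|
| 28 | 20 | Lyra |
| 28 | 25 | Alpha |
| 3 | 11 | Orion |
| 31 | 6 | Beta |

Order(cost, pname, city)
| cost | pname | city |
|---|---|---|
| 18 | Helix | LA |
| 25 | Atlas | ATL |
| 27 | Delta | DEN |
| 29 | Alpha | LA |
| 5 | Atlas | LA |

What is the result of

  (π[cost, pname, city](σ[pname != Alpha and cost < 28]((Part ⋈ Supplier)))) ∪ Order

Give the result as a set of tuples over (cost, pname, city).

Part ⋈ Supplier (natural join on cost): {(ATL, 28, white, 13, 20, Lyra), (ATL, 28, white, 13, 25, Alpha), (BOS, 28, gold, 32, 20, Lyra), (BOS, 28, gold, 32, 25, Alpha), (CHI, 3, blue, 38, 11, Orion), (MIA, 28, blue, 9, 20, Lyra), (MIA, 28, blue, 9, 25, Alpha), (MIA, 3, red, 16, 11, Orion)}
σ[pname != Alpha and cost < 28]: keep tuples satisfying pname != Alpha and cost < 28 → {(CHI, 3, blue, 38, 11, Orion), (MIA, 3, red, 16, 11, Orion)}
Projecting to cost, pname, city: {(3, Orion, CHI), (3, Orion, MIA)}
Union: {(3, Orion, CHI), (3, Orion, MIA)} with {(18, Helix, LA), (25, Atlas, ATL), (27, Delta, DEN), (29, Alpha, LA), (5, Atlas, LA)} → {(18, Helix, LA), (25, Atlas, ATL), (27, Delta, DEN), (29, Alpha, LA), (3, Orion, CHI), (3, Orion, MIA), (5, Atlas, LA)}

{(18, Helix, LA), (25, Atlas, ATL), (27, Delta, DEN), (29, Alpha, LA), (3, Orion, CHI), (3, Orion, MIA), (5, Atlas, LA)}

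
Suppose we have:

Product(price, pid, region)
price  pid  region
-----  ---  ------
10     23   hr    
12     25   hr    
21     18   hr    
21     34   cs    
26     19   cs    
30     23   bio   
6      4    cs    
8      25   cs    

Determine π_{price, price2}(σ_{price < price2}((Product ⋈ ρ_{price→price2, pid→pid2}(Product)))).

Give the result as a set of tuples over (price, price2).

ρ[price→price2, pid→pid2]: schema becomes (price2, pid2, region); tuples unchanged.
Natural join on region: {(10, 23, hr, 10, 23), (10, 23, hr, 12, 25), (10, 23, hr, 21, 18), (12, 25, hr, 10, 23), (12, 25, hr, 12, 25), (12, 25, hr, 21, 18), (21, 18, hr, 10, 23), (21, 18, hr, 12, 25), (21, 18, hr, 21, 18), (21, 34, cs, 21, 34), (21, 34, cs, 26, 19), (21, 34, cs, 6, 4), (21, 34, cs, 8, 25), (26, 19, cs, 21, 34), (26, 19, cs, 26, 19), (26, 19, cs, 6, 4), (26, 19, cs, 8, 25), (30, 23, bio, 30, 23), (6, 4, cs, 21, 34), (6, 4, cs, 26, 19), (6, 4, cs, 6, 4), (6, 4, cs, 8, 25), (8, 25, cs, 21, 34), (8, 25, cs, 26, 19), (8, 25, cs, 6, 4), (8, 25, cs, 8, 25)}
Filtering on price < price2 leaves {(10, 23, hr, 12, 25), (10, 23, hr, 21, 18), (12, 25, hr, 21, 18), (21, 34, cs, 26, 19), (6, 4, cs, 21, 34), (6, 4, cs, 26, 19), (6, 4, cs, 8, 25), (8, 25, cs, 21, 34), (8, 25, cs, 26, 19)}.
Keep only column(s) price, price2: {(10, 12), (10, 21), (12, 21), (21, 26), (6, 21), (6, 26), (6, 8), (8, 21), (8, 26)}

{(10, 12), (10, 21), (12, 21), (21, 26), (6, 21), (6, 26), (6, 8), (8, 21), (8, 26)}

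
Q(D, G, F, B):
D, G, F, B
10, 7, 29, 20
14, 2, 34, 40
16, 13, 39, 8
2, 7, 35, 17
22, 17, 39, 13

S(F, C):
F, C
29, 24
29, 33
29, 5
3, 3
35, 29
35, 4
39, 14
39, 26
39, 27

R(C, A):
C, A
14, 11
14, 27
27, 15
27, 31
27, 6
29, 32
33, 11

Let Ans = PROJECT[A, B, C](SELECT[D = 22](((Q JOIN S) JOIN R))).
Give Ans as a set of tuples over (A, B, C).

{(11, 13, 14), (15, 13, 27), (27, 13, 14), (31, 13, 27), (6, 13, 27)}

Joining Q and S on F yields {(10, 7, 29, 20, 24), (10, 7, 29, 20, 33), (10, 7, 29, 20, 5), (16, 13, 39, 8, 14), (16, 13, 39, 8, 26), (16, 13, 39, 8, 27), (2, 7, 35, 17, 29), (2, 7, 35, 17, 4), (22, 17, 39, 13, 14), (22, 17, 39, 13, 26), (22, 17, 39, 13, 27)}.
Joining (Q JOIN S) and R on C yields {(10, 7, 29, 20, 33, 11), (16, 13, 39, 8, 14, 11), (16, 13, 39, 8, 14, 27), (16, 13, 39, 8, 27, 15), (16, 13, 39, 8, 27, 31), (16, 13, 39, 8, 27, 6), (2, 7, 35, 17, 29, 32), (22, 17, 39, 13, 14, 11), (22, 17, 39, 13, 14, 27), (22, 17, 39, 13, 27, 15), (22, 17, 39, 13, 27, 31), (22, 17, 39, 13, 27, 6)}.
σ[D = 22]: keep tuples satisfying D = 22 → {(22, 17, 39, 13, 14, 11), (22, 17, 39, 13, 14, 27), (22, 17, 39, 13, 27, 15), (22, 17, 39, 13, 27, 31), (22, 17, 39, 13, 27, 6)}
Projecting to A, B, C: {(11, 13, 14), (15, 13, 27), (27, 13, 14), (31, 13, 27), (6, 13, 27)}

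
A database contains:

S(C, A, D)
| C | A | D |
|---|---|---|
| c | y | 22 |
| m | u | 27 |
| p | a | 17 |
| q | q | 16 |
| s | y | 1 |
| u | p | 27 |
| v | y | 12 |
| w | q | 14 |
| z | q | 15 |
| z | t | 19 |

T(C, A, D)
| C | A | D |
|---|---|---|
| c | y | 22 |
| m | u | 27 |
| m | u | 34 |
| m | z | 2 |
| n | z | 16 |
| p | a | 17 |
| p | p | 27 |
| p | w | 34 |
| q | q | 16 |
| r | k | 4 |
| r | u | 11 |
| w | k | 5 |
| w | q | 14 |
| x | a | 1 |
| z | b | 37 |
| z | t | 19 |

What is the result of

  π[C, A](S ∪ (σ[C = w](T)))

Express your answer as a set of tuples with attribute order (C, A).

σ[C = w]: keep tuples satisfying C = w → {(w, k, 5), (w, q, 14)}
Set union of the two operands is {(c, y, 22), (m, u, 27), (p, a, 17), (q, q, 16), (s, y, 1), (u, p, 27), (v, y, 12), (w, k, 5), (w, q, 14), (z, q, 15), (z, t, 19)}.
π_{C, A} gives {(c, y), (m, u), (p, a), (q, q), (s, y), (u, p), (v, y), (w, k), (w, q), (z, q), (z, t)}.

{(c, y), (m, u), (p, a), (q, q), (s, y), (u, p), (v, y), (w, k), (w, q), (z, q), (z, t)}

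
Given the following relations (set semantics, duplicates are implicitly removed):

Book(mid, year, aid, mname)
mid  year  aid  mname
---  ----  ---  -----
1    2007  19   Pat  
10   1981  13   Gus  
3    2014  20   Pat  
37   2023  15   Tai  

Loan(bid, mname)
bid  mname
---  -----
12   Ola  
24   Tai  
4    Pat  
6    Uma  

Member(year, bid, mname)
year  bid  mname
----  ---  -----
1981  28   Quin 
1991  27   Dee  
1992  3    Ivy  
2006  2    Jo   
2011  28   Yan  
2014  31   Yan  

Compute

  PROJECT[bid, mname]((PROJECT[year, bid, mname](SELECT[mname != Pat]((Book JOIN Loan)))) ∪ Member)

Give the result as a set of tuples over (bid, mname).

Joining Book and Loan on mname yields {(1, 2007, 19, Pat, 4), (3, 2014, 20, Pat, 4), (37, 2023, 15, Tai, 24)}.
Filtering on mname != Pat leaves {(37, 2023, 15, Tai, 24)}.
Keep only column(s) year, bid, mname: {(2023, 24, Tai)}
Set union of the two operands is {(1981, 28, Quin), (1991, 27, Dee), (1992, 3, Ivy), (2006, 2, Jo), (2011, 28, Yan), (2014, 31, Yan), (2023, 24, Tai)}.
Keep only column(s) bid, mname: {(2, Jo), (24, Tai), (27, Dee), (28, Quin), (28, Yan), (3, Ivy), (31, Yan)}

{(2, Jo), (24, Tai), (27, Dee), (28, Quin), (28, Yan), (3, Ivy), (31, Yan)}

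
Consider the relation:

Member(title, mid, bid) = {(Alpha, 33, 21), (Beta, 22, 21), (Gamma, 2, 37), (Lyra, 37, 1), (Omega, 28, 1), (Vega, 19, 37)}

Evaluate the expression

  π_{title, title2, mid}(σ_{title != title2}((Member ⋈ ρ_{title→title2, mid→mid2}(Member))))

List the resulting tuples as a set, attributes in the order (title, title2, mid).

{(Alpha, Beta, 33), (Beta, Alpha, 22), (Gamma, Vega, 2), (Lyra, Omega, 37), (Omega, Lyra, 28), (Vega, Gamma, 19)}

ρ[title→title2, mid→mid2]: schema becomes (title2, mid2, bid); tuples unchanged.
Joining Member and ρ_{title→title2, mid→mid2}(Member) on bid yields {(Alpha, 33, 21, Alpha, 33), (Alpha, 33, 21, Beta, 22), (Beta, 22, 21, Alpha, 33), (Beta, 22, 21, Beta, 22), (Gamma, 2, 37, Gamma, 2), (Gamma, 2, 37, Vega, 19), (Lyra, 37, 1, Lyra, 37), (Lyra, 37, 1, Omega, 28), (Omega, 28, 1, Lyra, 37), (Omega, 28, 1, Omega, 28), (Vega, 19, 37, Gamma, 2), (Vega, 19, 37, Vega, 19)}.
Apply σ_{title != title2}; surviving tuples: {(Alpha, 33, 21, Beta, 22), (Beta, 22, 21, Alpha, 33), (Gamma, 2, 37, Vega, 19), (Lyra, 37, 1, Omega, 28), (Omega, 28, 1, Lyra, 37), (Vega, 19, 37, Gamma, 2)}
Projecting to title, title2, mid: {(Alpha, Beta, 33), (Beta, Alpha, 22), (Gamma, Vega, 2), (Lyra, Omega, 37), (Omega, Lyra, 28), (Vega, Gamma, 19)}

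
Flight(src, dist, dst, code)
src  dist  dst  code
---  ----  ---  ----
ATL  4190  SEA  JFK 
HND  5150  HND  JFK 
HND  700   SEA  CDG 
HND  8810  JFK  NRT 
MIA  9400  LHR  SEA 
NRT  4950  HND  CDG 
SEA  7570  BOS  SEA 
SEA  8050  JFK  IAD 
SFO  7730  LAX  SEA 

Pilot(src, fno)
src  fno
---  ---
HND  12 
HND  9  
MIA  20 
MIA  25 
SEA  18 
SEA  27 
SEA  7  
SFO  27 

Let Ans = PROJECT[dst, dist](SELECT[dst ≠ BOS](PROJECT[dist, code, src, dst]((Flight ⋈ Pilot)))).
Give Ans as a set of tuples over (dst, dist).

Flight ⋈ Pilot (natural join on src): {(HND, 5150, HND, JFK, 12), (HND, 5150, HND, JFK, 9), (HND, 700, SEA, CDG, 12), (HND, 700, SEA, CDG, 9), (HND, 8810, JFK, NRT, 12), (HND, 8810, JFK, NRT, 9), (MIA, 9400, LHR, SEA, 20), (MIA, 9400, LHR, SEA, 25), (SEA, 7570, BOS, SEA, 18), (SEA, 7570, BOS, SEA, 27), (SEA, 7570, BOS, SEA, 7), (SEA, 8050, JFK, IAD, 18), (SEA, 8050, JFK, IAD, 27), (SEA, 8050, JFK, IAD, 7), (SFO, 7730, LAX, SEA, 27)}
π[dist, code, src, dst]: project onto (dist, code, src, dst) (8 duplicate(s) eliminated) → {(5150, JFK, HND, HND), (700, CDG, HND, SEA), (7570, SEA, SEA, BOS), (7730, SEA, SFO, LAX), (8050, IAD, SEA, JFK), (8810, NRT, HND, JFK), (9400, SEA, MIA, LHR)}
σ[dst ≠ BOS]: keep tuples satisfying dst ≠ BOS → {(5150, JFK, HND, HND), (700, CDG, HND, SEA), (7730, SEA, SFO, LAX), (8050, IAD, SEA, JFK), (8810, NRT, HND, JFK), (9400, SEA, MIA, LHR)}
π[dst, dist]: project onto (dst, dist) → {(HND, 5150), (JFK, 8050), (JFK, 8810), (LAX, 7730), (LHR, 9400), (SEA, 700)}

{(HND, 5150), (JFK, 8050), (JFK, 8810), (LAX, 7730), (LHR, 9400), (SEA, 700)}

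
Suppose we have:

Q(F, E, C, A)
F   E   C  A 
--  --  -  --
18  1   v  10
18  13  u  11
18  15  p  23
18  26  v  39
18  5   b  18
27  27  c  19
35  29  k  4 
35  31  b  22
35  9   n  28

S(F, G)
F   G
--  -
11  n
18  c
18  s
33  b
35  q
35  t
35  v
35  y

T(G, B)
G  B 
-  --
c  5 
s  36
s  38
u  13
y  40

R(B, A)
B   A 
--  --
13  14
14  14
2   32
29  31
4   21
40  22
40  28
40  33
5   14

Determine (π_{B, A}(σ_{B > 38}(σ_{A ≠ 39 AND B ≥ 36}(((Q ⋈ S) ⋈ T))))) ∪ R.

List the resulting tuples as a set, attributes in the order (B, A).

{(13, 14), (14, 14), (2, 32), (29, 31), (4, 21), (40, 22), (40, 28), (40, 33), (40, 4), (5, 14)}

Q ⋈ S (natural join on F): {(18, 1, v, 10, c), (18, 1, v, 10, s), (18, 13, u, 11, c), (18, 13, u, 11, s), (18, 15, p, 23, c), (18, 15, p, 23, s), (18, 26, v, 39, c), (18, 26, v, 39, s), (18, 5, b, 18, c), (18, 5, b, 18, s), (35, 29, k, 4, q), (35, 29, k, 4, t), (35, 29, k, 4, v), (35, 29, k, 4, y), (35, 31, b, 22, q), (35, 31, b, 22, t), (35, 31, b, 22, v), (35, 31, b, 22, y), (35, 9, n, 28, q), (35, 9, n, 28, t), (35, 9, n, 28, v), (35, 9, n, 28, y)}
(Q ⋈ S) ⋈ T (natural join on G): {(18, 1, v, 10, c, 5), (18, 1, v, 10, s, 36), (18, 1, v, 10, s, 38), (18, 13, u, 11, c, 5), (18, 13, u, 11, s, 36), (18, 13, u, 11, s, 38), (18, 15, p, 23, c, 5), (18, 15, p, 23, s, 36), (18, 15, p, 23, s, 38), (18, 26, v, 39, c, 5), (18, 26, v, 39, s, 36), (18, 26, v, 39, s, 38), (18, 5, b, 18, c, 5), (18, 5, b, 18, s, 36), (18, 5, b, 18, s, 38), (35, 29, k, 4, y, 40), (35, 31, b, 22, y, 40), (35, 9, n, 28, y, 40)}
Filtering on A ≠ 39 AND B ≥ 36 leaves {(18, 1, v, 10, s, 36), (18, 1, v, 10, s, 38), (18, 13, u, 11, s, 36), (18, 13, u, 11, s, 38), (18, 15, p, 23, s, 36), (18, 15, p, 23, s, 38), (18, 5, b, 18, s, 36), (18, 5, b, 18, s, 38), (35, 29, k, 4, y, 40), (35, 31, b, 22, y, 40), (35, 9, n, 28, y, 40)}.
Filtering on B > 38 leaves {(35, 29, k, 4, y, 40), (35, 31, b, 22, y, 40), (35, 9, n, 28, y, 40)}.
π[B, A]: project onto (B, A) → {(40, 22), (40, 28), (40, 4)}
Union: {(40, 22), (40, 28), (40, 4)} with {(13, 14), (14, 14), (2, 32), (29, 31), (4, 21), (40, 22), (40, 28), (40, 33), (5, 14)} → {(13, 14), (14, 14), (2, 32), (29, 31), (4, 21), (40, 22), (40, 28), (40, 33), (40, 4), (5, 14)}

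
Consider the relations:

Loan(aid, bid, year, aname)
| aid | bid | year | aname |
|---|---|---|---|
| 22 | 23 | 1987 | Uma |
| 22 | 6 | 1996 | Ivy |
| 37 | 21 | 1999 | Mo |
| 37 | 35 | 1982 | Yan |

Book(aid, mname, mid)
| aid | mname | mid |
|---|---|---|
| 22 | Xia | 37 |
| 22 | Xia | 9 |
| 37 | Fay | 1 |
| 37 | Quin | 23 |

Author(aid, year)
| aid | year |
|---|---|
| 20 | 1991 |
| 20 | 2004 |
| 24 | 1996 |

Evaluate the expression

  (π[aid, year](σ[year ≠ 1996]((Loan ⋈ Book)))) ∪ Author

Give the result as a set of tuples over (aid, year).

Natural join on aid: {(22, 23, 1987, Uma, Xia, 37), (22, 23, 1987, Uma, Xia, 9), (22, 6, 1996, Ivy, Xia, 37), (22, 6, 1996, Ivy, Xia, 9), (37, 21, 1999, Mo, Fay, 1), (37, 21, 1999, Mo, Quin, 23), (37, 35, 1982, Yan, Fay, 1), (37, 35, 1982, Yan, Quin, 23)}
Apply σ_{year ≠ 1996}; surviving tuples: {(22, 23, 1987, Uma, Xia, 37), (22, 23, 1987, Uma, Xia, 9), (37, 21, 1999, Mo, Fay, 1), (37, 21, 1999, Mo, Quin, 23), (37, 35, 1982, Yan, Fay, 1), (37, 35, 1982, Yan, Quin, 23)}
Keep only column(s) aid, year (3 duplicate(s) eliminated): {(22, 1987), (37, 1982), (37, 1999)}
Set union of the two operands is {(20, 1991), (20, 2004), (22, 1987), (24, 1996), (37, 1982), (37, 1999)}.

{(20, 1991), (20, 2004), (22, 1987), (24, 1996), (37, 1982), (37, 1999)}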